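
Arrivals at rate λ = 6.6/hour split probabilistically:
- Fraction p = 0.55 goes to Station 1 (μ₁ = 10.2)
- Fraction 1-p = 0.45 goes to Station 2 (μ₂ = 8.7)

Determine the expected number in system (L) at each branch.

Effective rates: λ₁ = 6.6×0.55 = 3.63, λ₂ = 6.6×0.45 = 2.97
Station 1: ρ₁ = 3.63/10.2 = 0.35588, L₁ = ρ₁/(1-ρ₁) = 0.35588/(1-0.35588) = 0.5525
Station 2: ρ₂ = 2.97/8.7 = 0.34138, L₂ = ρ₂/(1-ρ₂) = 0.34138/(1-0.34138) = 0.5183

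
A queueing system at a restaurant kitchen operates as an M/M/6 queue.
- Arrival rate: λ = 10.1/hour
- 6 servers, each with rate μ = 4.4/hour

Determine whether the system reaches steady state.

Stability requires ρ = λ/(cμ) < 1
ρ = 10.1/(6 × 4.4) = 10.1/26.40 = 0.3826
Since 0.3826 < 1, the system is STABLE.
The servers are busy 38.26% of the time.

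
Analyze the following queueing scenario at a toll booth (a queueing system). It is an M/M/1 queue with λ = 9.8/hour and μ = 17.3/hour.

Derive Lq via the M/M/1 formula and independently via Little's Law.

Method 1 (direct): Lq = λ²/(μ(μ-λ)) = 96.04/(17.3 × 7.50) = 0.7402

Method 2 (Little's Law):
W = 1/(μ-λ) = 1/7.50 = 0.13333
Wq = W - 1/μ = 0.13333 - 0.057803 = 0.07553
Lq = λWq = 9.8 × 0.07553 = 0.7402 ✔ (matches Method 1)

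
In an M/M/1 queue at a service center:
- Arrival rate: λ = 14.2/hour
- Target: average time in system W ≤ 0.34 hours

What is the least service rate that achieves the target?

For M/M/1: W = 1/(μ-λ)
Need W ≤ 0.34, so 1/(μ-λ) ≤ 0.34
μ - λ ≥ 1/0.34 = 2.9412
μ ≥ 14.2 + 2.9412 = 17.1412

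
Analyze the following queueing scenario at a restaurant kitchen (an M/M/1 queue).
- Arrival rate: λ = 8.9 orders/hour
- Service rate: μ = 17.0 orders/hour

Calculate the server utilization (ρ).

Server utilization: ρ = λ/μ
ρ = 8.9/17.0 = 0.5235
The server is busy 52.35% of the time.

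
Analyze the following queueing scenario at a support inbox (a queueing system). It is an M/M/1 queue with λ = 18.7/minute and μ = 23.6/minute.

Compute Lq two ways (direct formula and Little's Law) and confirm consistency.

Method 1 (direct): Lq = λ²/(μ(μ-λ)) = 349.69/(23.6 × 4.90) = 3.0240

Method 2 (Little's Law):
W = 1/(μ-λ) = 1/4.90 = 0.20408
Wq = W - 1/μ = 0.20408 - 0.042373 = 0.16171
Lq = λWq = 18.7 × 0.16171 = 3.0240 ✔ (matches Method 1)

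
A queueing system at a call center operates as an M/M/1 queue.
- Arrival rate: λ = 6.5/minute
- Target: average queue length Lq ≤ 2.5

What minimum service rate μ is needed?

For M/M/1: Lq = λ²/(μ(μ-λ))
Need Lq ≤ 2.5, i.e. μ(μ-λ) ≥ λ²/2.5
μ² - 6.5μ - 42.25/2.5 ≥ 0  →  μ² - 6.5μ - 16.9000 ≥ 0
Quadratic formula (positive root): μ = [λ + √(λ² + 4×16.9000)]/2
Discriminant: 42.25 + 4×16.9000 = 109.8500, √109.8500 = 10.48094
μ ≥ (6.5 + 10.48094)/2 = 8.4905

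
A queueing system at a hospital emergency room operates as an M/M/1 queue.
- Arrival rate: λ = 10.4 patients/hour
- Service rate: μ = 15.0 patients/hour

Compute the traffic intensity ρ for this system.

Server utilization: ρ = λ/μ
ρ = 10.4/15.0 = 0.6933
The server is busy 69.33% of the time.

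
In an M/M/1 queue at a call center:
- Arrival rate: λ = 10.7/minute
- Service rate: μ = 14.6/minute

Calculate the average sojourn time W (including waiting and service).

First, compute utilization: ρ = λ/μ = 10.7/14.6 = 0.7329
For M/M/1: W = 1/(μ-λ)
W = 1/(14.6-10.7) = 1/3.90
W = 0.2564 minutes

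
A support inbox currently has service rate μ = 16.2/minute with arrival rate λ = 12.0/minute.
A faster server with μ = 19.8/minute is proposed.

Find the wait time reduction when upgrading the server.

System 1: ρ₁ = 12.0/16.2 = 0.7407, W₁ = 1/(16.2-12.0) = 0.23810
System 2: ρ₂ = 12.0/19.8 = 0.6061, W₂ = 1/(19.8-12.0) = 0.12821
Improvement: (W₁-W₂)/W₁ = (0.23810-0.12821)/0.23810 = 46.15%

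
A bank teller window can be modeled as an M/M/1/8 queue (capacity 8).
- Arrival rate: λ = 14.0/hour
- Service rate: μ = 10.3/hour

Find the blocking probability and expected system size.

ρ = λ/μ = 14.0/10.3 = 1.35922
P₀ = (1-ρ)/(1-ρ^(K+1)) = (1-1.35922)/(1-1.35922^9) = -0.3592/-14.8346 = 0.02421
P_K = P₀×ρ^K = 0.024215 × 1.35922^8 = 0.024215 × 11.6498 = 0.2821
Blocking probability P_8 = 0.2821 (28.21%)
L = ρ[1 - (K+1)ρ^K + Kρ^(K+1)] / [(1-ρ)(1-ρ^(K+1))]
L = 1.35922 × (1 - 9×11.64979 + 8×15.83463) / ((1 - 1.35922) × (1 - 15.83463)) = 5.8229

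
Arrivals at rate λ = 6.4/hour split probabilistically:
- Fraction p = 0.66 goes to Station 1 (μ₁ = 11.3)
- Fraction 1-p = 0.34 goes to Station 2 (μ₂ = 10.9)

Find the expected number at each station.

Effective rates: λ₁ = 6.4×0.66 = 4.224, λ₂ = 6.4×0.34 = 2.176
Station 1: ρ₁ = 4.224/11.3 = 0.3738, L₁ = ρ₁/(1-ρ₁) = 0.3738/(1-0.3738) = 0.5969
Station 2: ρ₂ = 2.176/10.9 = 0.1996, L₂ = ρ₂/(1-ρ₂) = 0.1996/(1-0.1996) = 0.2494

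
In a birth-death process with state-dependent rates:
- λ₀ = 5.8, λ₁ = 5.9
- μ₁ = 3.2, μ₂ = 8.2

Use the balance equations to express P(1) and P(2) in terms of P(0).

Balance equations:
State 0: λ₀P₀ = μ₁P₁ → P₁ = (λ₀/μ₁)P₀ = (5.8/3.2)P₀ = 1.8125P₀
State 1: P₂ = (λ₀λ₁)/(μ₁μ₂)P₀ = (5.8×5.9)/(3.2×8.2)P₀ = 1.3041P₀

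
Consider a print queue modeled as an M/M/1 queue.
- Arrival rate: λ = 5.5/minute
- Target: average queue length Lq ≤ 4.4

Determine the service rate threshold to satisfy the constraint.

For M/M/1: Lq = λ²/(μ(μ-λ))
Need Lq ≤ 4.4, i.e. μ(μ-λ) ≥ λ²/4.4
μ² - 5.5μ - 30.25/4.4 ≥ 0  →  μ² - 5.5μ - 6.8750 ≥ 0
Quadratic formula (positive root): μ = [λ + √(λ² + 4×6.8750)]/2
Discriminant: 30.25 + 4×6.8750 = 57.7500, √57.7500 = 7.59934
μ ≥ (5.5 + 7.59934)/2 = 6.5497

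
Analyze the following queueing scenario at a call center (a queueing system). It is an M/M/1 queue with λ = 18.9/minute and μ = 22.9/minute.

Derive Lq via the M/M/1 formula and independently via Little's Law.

Method 1 (direct): Lq = λ²/(μ(μ-λ)) = 357.21/(22.9 × 4.00) = 3.8997

Method 2 (Little's Law):
W = 1/(μ-λ) = 1/4.00 = 0.25000
Wq = W - 1/μ = 0.25000 - 0.043668 = 0.206332
Lq = λWq = 18.9 × 0.206332 = 3.8997 ✔ (matches Method 1)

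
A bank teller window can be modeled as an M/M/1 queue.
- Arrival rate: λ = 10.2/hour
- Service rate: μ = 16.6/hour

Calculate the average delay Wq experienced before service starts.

First, compute utilization: ρ = λ/μ = 10.2/16.6 = 0.6145
For M/M/1: Wq = λ/(μ(μ-λ))
Wq = 10.2/(16.6 × (16.6-10.2))
Wq = 10.2/(16.6 × 6.40)
Wq = 0.09601 hours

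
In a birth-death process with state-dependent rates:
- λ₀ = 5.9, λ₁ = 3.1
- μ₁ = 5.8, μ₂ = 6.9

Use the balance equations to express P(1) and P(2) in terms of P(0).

Balance equations:
State 0: λ₀P₀ = μ₁P₁ → P₁ = (λ₀/μ₁)P₀ = (5.9/5.8)P₀ = 1.0172P₀
State 1: P₂ = (λ₀λ₁)/(μ₁μ₂)P₀ = (5.9×3.1)/(5.8×6.9)P₀ = 0.4570P₀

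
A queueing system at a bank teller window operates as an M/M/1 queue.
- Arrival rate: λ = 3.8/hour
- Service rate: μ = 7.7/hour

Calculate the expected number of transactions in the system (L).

ρ = λ/μ = 3.8/7.7 = 0.4935
For M/M/1: L = λ/(μ-λ)
L = 3.8/(7.7-3.8) = 3.8/3.90
L = 0.9744 transactions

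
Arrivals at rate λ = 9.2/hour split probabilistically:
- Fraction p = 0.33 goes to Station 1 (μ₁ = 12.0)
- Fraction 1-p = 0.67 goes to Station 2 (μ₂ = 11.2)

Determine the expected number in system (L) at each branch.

Effective rates: λ₁ = 9.2×0.33 = 3.036, λ₂ = 9.2×0.67 = 6.164
Station 1: ρ₁ = 3.036/12.0 = 0.2530, L₁ = ρ₁/(1-ρ₁) = 0.2530/(1-0.2530) = 0.3387
Station 2: ρ₂ = 6.164/11.2 = 0.55036, L₂ = ρ₂/(1-ρ₂) = 0.55036/(1-0.55036) = 1.2240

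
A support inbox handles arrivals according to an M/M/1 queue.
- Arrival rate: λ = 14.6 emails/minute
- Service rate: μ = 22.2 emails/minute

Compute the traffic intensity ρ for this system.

Server utilization: ρ = λ/μ
ρ = 14.6/22.2 = 0.6577
The server is busy 65.77% of the time.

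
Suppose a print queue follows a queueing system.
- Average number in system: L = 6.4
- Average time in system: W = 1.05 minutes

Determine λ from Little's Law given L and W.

Little's Law: L = λW, so λ = L/W
λ = 6.4/1.05 = 6.0952 jobs/minute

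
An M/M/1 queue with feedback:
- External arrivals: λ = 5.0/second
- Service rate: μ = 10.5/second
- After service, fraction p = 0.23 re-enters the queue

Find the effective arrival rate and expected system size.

Effective arrival rate: λ_eff = λ/(1-p) = 5.0/(1-0.23) = 5.0/0.77 = 6.4935
ρ = λ_eff/μ = 6.4935/10.5 = 0.618429
L = ρ/(1-ρ) = 0.618429/(1-0.618429) = 1.6207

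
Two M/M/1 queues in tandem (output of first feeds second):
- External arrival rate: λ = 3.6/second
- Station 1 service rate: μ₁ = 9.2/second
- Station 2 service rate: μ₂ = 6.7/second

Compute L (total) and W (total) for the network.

By Jackson's theorem, each station behaves as independent M/M/1.
Station 1: ρ₁ = 3.6/9.2 = 0.3913, L₁ = ρ₁/(1-ρ₁) = λ/(μ₁-λ) = 3.6/5.60 = 0.642857
Station 2: ρ₂ = 3.6/6.7 = 0.5373, L₂ = ρ₂/(1-ρ₂) = λ/(μ₂-λ) = 3.6/3.10 = 1.16129
Total: L = L₁ + L₂ = 0.642857 + 1.16129 = 1.80415
W = L/λ = 1.80415/3.6 = 0.5012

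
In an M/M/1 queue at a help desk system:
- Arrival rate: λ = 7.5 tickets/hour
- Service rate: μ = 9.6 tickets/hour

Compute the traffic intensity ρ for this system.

Server utilization: ρ = λ/μ
ρ = 7.5/9.6 = 0.7812
The server is busy 78.12% of the time.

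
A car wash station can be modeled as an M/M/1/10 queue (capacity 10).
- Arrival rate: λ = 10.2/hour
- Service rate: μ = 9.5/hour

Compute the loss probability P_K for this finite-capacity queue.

ρ = λ/μ = 10.2/9.5 = 1.073684
P₀ = (1-ρ)/(1-ρ^(K+1)) = (1-1.073684)/(1-1.073684^11) = -0.073684/-1.1860 = 0.06213
P_K = P₀×ρ^K = 0.06213 × 1.073684^10 = 0.06213 × 2.0359 = 0.1265
Blocking probability = 12.65%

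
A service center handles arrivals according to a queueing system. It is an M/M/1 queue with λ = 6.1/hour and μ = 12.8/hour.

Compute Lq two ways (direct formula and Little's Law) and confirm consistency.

Method 1 (direct): Lq = λ²/(μ(μ-λ)) = 37.21/(12.8 × 6.70) = 0.4339

Method 2 (Little's Law):
W = 1/(μ-λ) = 1/6.70 = 0.149254
Wq = W - 1/μ = 0.149254 - 0.0781250 = 0.07113
Lq = λWq = 6.1 × 0.07113 = 0.4339 ✔ (matches Method 1)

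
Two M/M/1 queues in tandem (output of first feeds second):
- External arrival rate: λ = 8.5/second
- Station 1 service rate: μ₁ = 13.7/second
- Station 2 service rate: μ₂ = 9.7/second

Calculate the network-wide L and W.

By Jackson's theorem, each station behaves as independent M/M/1.
Station 1: ρ₁ = 8.5/13.7 = 0.6204, L₁ = ρ₁/(1-ρ₁) = λ/(μ₁-λ) = 8.5/5.20 = 1.6346
Station 2: ρ₂ = 8.5/9.7 = 0.8763, L₂ = ρ₂/(1-ρ₂) = λ/(μ₂-λ) = 8.5/1.20 = 7.0833
Total: L = L₁ + L₂ = 1.6346 + 7.0833 = 8.7179
W = L/λ = 8.7179/8.5 = 1.0256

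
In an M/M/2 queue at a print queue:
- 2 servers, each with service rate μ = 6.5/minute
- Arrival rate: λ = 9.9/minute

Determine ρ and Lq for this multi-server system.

Traffic intensity: ρ = λ/(cμ) = 9.9/(2×6.5) = 0.7615
Since ρ = 0.7615 < 1, system is stable.
Offered load a = λ/μ = cρ = 9.9/6.5 = 1.5231
P₀ = [ Σₙ₌₀^1 aⁿ/n! + a^2/(2!(1-ρ)) ]⁻¹
Σ = a^0/0! + a^1/1! = 1.0000 + 1.5231 = 2.5231
a^2/(2!(1-ρ)) = 2.31976/(2 × 0.238462) = 4.8640
P₀ = 1/(2.5231 + 4.8640) = 0.1354
Lq = P₀·a^2·ρ / (2!(1-ρ)²) = 0.13537 × 2.3198 × 0.76154 / (2 × 0.056864) = 2.1028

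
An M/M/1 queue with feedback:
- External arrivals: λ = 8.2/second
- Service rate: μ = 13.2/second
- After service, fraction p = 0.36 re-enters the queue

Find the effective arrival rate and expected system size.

Effective arrival rate: λ_eff = λ/(1-p) = 8.2/(1-0.36) = 8.2/0.64 = 12.8125
ρ = λ_eff/μ = 12.8125/13.2 = 0.9706439
L = ρ/(1-ρ) = 0.9706439/(1-0.9706439) = 33.0645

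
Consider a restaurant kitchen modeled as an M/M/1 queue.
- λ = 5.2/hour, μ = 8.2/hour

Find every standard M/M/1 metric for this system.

Step 1: ρ = λ/μ = 5.2/8.2 = 0.6341
Step 2: L = λ/(μ-λ) = 5.2/3.00 = 1.7333
Step 3: Lq = λ²/(μ(μ-λ)) = 27.04/(8.2×3.00) = 1.0992
Step 4: W = 1/(μ-λ) = 1/3.00 = 0.33333
Step 5: Wq = λ/(μ(μ-λ)) = 5.2/(8.2×3.00) = 0.2114
Step 6: P(0) = 1-ρ = 0.3659
Verify: L = λW = 5.2×0.33333 = 1.7333 ✔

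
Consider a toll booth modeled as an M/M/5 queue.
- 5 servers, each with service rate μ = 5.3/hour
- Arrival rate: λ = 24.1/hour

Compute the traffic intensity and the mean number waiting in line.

Traffic intensity: ρ = λ/(cμ) = 24.1/(5×5.3) = 0.9094
Since ρ = 0.9094 < 1, system is stable.
Offered load a = λ/μ = cρ = 24.1/5.3 = 4.5472
P₀ = [ Σₙ₌₀^4 aⁿ/n! + a^5/(5!(1-ρ)) ]⁻¹
Σ = a^0/0! + a^1/1! + a^2/2! + a^3/3! + a^4/4! = 1.000000 + 4.547170 + 10.33838 + 15.67012 + 17.81367 = 49.3693
a^5/(5!(1-ρ)) = 1944.0430/(120 × 0.090566) = 178.8790
P₀ = 1/(49.3693 + 178.8790) = 0.004381
Lq = P₀·a^5·ρ / (5!(1-ρ)²) = 0.0043812 × 1944.0430 × 0.90943 / (120 × 0.0082022) = 7.8697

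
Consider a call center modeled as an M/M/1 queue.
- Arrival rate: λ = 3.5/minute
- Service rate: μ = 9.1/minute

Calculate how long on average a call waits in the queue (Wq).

First, compute utilization: ρ = λ/μ = 3.5/9.1 = 0.3846
For M/M/1: Wq = λ/(μ(μ-λ))
Wq = 3.5/(9.1 × (9.1-3.5))
Wq = 3.5/(9.1 × 5.60)
Wq = 0.06868 minutes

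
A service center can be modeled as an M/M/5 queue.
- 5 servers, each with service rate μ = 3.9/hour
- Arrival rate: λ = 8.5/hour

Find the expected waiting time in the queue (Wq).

Traffic intensity: ρ = λ/(cμ) = 8.5/(5×3.9) = 0.4359
Since ρ = 0.4359 < 1, system is stable.
Offered load a = λ/μ = cρ = 8.5/3.9 = 2.1795
P₀ = [ Σₙ₌₀^4 aⁿ/n! + a^5/(5!(1-ρ)) ]⁻¹
Σ = a^0/0! + a^1/1! + a^2/2! + a^3/3! + a^4/4! = 1.00000 + 2.17949 + 2.37508 + 1.72549 + 0.940169 = 8.2202
a^5/(5!(1-ρ)) = 49.1781/(120 × 0.5641) = 0.7265
P₀ = 1/(8.2202 + 0.7265) = 0.1118
Lq = P₀·a^5·ρ / (5!(1-ρ)²) = 0.11177 × 49.1781 × 0.43590 / (120 × 0.31821) = 0.06275
Wq = Lq/λ = 0.06275/8.5 = 0.007382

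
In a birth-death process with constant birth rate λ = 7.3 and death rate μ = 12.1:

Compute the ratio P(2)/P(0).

For constant rates: P(n)/P(0) = (λ/μ)^n
P(2)/P(0) = (7.3/12.1)^2 = 0.6033^2 = 0.3640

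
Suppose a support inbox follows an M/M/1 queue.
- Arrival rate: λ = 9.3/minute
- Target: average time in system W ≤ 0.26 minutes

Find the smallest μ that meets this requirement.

For M/M/1: W = 1/(μ-λ)
Need W ≤ 0.26, so 1/(μ-λ) ≤ 0.26
μ - λ ≥ 1/0.26 = 3.8462
μ ≥ 9.3 + 3.8462 = 13.1462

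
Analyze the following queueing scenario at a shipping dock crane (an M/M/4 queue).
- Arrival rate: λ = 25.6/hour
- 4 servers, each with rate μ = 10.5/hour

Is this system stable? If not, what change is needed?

Stability requires ρ = λ/(cμ) < 1
ρ = 25.6/(4 × 10.5) = 25.6/42.00 = 0.6095
Since 0.6095 < 1, the system is STABLE.
The servers are busy 60.95% of the time.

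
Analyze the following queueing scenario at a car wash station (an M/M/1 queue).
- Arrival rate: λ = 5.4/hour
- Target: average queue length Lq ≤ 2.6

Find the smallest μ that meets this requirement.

For M/M/1: Lq = λ²/(μ(μ-λ))
Need Lq ≤ 2.6, i.e. μ(μ-λ) ≥ λ²/2.6
μ² - 5.4μ - 29.16/2.6 ≥ 0  →  μ² - 5.4μ - 11.21538 ≥ 0
Quadratic formula (positive root): μ = [λ + √(λ² + 4×11.21538)]/2
Discriminant: 29.16 + 4×11.21538 = 74.0215, √74.0215 = 8.6036
μ ≥ (5.4 + 8.6036)/2 = 7.0018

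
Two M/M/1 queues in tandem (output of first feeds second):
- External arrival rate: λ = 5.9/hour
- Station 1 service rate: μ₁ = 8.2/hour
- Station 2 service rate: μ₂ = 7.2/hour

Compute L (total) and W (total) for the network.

By Jackson's theorem, each station behaves as independent M/M/1.
Station 1: ρ₁ = 5.9/8.2 = 0.7195, L₁ = ρ₁/(1-ρ₁) = λ/(μ₁-λ) = 5.9/2.30 = 2.5652
Station 2: ρ₂ = 5.9/7.2 = 0.8194, L₂ = ρ₂/(1-ρ₂) = λ/(μ₂-λ) = 5.9/1.30 = 4.5385
Total: L = L₁ + L₂ = 2.5652 + 4.5385 = 7.1037
W = L/λ = 7.1037/5.9 = 1.2040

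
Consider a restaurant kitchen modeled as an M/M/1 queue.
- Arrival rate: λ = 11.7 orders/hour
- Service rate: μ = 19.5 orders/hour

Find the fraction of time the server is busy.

Server utilization: ρ = λ/μ
ρ = 11.7/19.5 = 0.6000
The server is busy 60.00% of the time.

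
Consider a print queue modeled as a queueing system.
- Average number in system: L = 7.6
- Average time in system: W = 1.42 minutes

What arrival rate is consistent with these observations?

Little's Law: L = λW, so λ = L/W
λ = 7.6/1.42 = 5.3521 jobs/minute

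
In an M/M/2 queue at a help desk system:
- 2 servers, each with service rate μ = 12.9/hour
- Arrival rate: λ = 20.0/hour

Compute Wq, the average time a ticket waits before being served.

Traffic intensity: ρ = λ/(cμ) = 20.0/(2×12.9) = 0.7752
Since ρ = 0.7752 < 1, system is stable.
Offered load a = λ/μ = cρ = 20.0/12.9 = 1.5504
P₀ = [ Σₙ₌₀^1 aⁿ/n! + a^2/(2!(1-ρ)) ]⁻¹
Σ = a^0/0! + a^1/1! = 1.0000 + 1.5504 = 2.5504
a^2/(2!(1-ρ)) = 2.40370/(2 × 0.224806) = 5.3462
P₀ = 1/(2.5504 + 5.3462) = 0.1266
Lq = P₀·a^2·ρ / (2!(1-ρ)²) = 0.12664 × 2.4037 × 0.77519 / (2 × 0.050538) = 2.3346
Wq = Lq/λ = 2.3346/20.0 = 0.1167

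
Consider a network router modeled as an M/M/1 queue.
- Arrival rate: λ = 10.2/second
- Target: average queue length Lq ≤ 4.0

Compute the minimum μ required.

For M/M/1: Lq = λ²/(μ(μ-λ))
Need Lq ≤ 4.0, i.e. μ(μ-λ) ≥ λ²/4.0
μ² - 10.2μ - 104.04/4.0 ≥ 0  →  μ² - 10.2μ - 26.0100 ≥ 0
Quadratic formula (positive root): μ = [λ + √(λ² + 4×26.0100)]/2
Discriminant: 104.04 + 4×26.0100 = 208.0800, √208.0800 = 14.4250
μ ≥ (10.2 + 14.4250)/2 = 12.3125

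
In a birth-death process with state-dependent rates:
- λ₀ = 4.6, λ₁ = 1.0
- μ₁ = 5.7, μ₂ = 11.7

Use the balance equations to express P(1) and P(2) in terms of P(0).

Balance equations:
State 0: λ₀P₀ = μ₁P₁ → P₁ = (λ₀/μ₁)P₀ = (4.6/5.7)P₀ = 0.8070P₀
State 1: P₂ = (λ₀λ₁)/(μ₁μ₂)P₀ = (4.6×1.0)/(5.7×11.7)P₀ = 0.06898P₀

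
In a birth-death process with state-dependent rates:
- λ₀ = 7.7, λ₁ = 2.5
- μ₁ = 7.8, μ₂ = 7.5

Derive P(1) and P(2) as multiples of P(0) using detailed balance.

Balance equations:
State 0: λ₀P₀ = μ₁P₁ → P₁ = (λ₀/μ₁)P₀ = (7.7/7.8)P₀ = 0.9872P₀
State 1: P₂ = (λ₀λ₁)/(μ₁μ₂)P₀ = (7.7×2.5)/(7.8×7.5)P₀ = 0.3291P₀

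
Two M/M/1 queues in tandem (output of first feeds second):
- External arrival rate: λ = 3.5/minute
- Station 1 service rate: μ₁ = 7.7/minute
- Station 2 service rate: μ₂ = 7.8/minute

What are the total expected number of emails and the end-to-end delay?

By Jackson's theorem, each station behaves as independent M/M/1.
Station 1: ρ₁ = 3.5/7.7 = 0.4545, L₁ = ρ₁/(1-ρ₁) = λ/(μ₁-λ) = 3.5/4.20 = 0.8333
Station 2: ρ₂ = 3.5/7.8 = 0.4487, L₂ = ρ₂/(1-ρ₂) = λ/(μ₂-λ) = 3.5/4.30 = 0.8140
Total: L = L₁ + L₂ = 0.8333 + 0.8140 = 1.6473
W = L/λ = 1.6473/3.5 = 0.4707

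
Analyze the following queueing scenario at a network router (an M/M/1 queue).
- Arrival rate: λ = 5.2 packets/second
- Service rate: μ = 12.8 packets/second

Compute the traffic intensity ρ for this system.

Server utilization: ρ = λ/μ
ρ = 5.2/12.8 = 0.4062
The server is busy 40.62% of the time.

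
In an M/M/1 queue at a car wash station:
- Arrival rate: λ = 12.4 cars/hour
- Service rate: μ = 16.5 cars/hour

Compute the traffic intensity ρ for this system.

Server utilization: ρ = λ/μ
ρ = 12.4/16.5 = 0.7515
The server is busy 75.15% of the time.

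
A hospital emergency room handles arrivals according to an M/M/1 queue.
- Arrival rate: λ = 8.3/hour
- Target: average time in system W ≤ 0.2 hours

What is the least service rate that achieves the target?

For M/M/1: W = 1/(μ-λ)
Need W ≤ 0.2, so 1/(μ-λ) ≤ 0.2
μ - λ ≥ 1/0.2 = 5.0000
μ ≥ 8.3 + 5.0000 = 13.3000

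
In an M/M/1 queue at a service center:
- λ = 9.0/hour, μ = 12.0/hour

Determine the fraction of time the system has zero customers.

ρ = λ/μ = 9.0/12.0 = 0.7500
P(0) = 1 - ρ = 1 - 0.7500 = 0.2500
The server is idle 25.00% of the time.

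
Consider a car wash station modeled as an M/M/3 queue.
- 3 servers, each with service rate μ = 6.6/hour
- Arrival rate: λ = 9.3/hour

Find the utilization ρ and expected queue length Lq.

Traffic intensity: ρ = λ/(cμ) = 9.3/(3×6.6) = 0.4697
Since ρ = 0.4697 < 1, system is stable.
Offered load a = λ/μ = cρ = 9.3/6.6 = 1.4091
P₀ = [ Σₙ₌₀^2 aⁿ/n! + a^3/(3!(1-ρ)) ]⁻¹
Σ = a^0/0! + a^1/1! + a^2/2! = 1.0000 + 1.4091 + 0.9928 = 3.4019
a^3/(3!(1-ρ)) = 2.7978/(6 × 0.5303) = 0.8793
P₀ = 1/(3.4019 + 0.8793) = 0.2336
Lq = P₀·a^3·ρ / (3!(1-ρ)²) = 0.2336 × 2.7978 × 0.4697 / (6 × 0.2812) = 0.1819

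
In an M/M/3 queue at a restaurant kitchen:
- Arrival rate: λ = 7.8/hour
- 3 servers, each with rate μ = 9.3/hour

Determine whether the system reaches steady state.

Stability requires ρ = λ/(cμ) < 1
ρ = 7.8/(3 × 9.3) = 7.8/27.90 = 0.2796
Since 0.2796 < 1, the system is STABLE.
The servers are busy 27.96% of the time.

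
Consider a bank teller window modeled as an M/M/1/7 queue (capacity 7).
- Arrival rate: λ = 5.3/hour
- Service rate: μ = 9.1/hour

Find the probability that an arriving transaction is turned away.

ρ = λ/μ = 5.3/9.1 = 0.58242
P₀ = (1-ρ)/(1-ρ^(K+1)) = (1-0.58242)/(1-0.58242^8) = 0.4176/0.9868 = 0.4232
P_K = P₀×ρ^K = 0.42318 × 0.58242^7 = 0.42318 × 0.022733 = 0.009620
Blocking probability = 0.96%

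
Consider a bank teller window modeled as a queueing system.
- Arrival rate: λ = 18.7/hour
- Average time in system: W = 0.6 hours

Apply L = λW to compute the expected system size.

Little's Law: L = λW
L = 18.7 × 0.6 = 11.2200 transactions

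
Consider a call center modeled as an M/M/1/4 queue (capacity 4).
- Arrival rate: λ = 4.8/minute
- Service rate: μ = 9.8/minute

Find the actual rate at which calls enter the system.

ρ = λ/μ = 4.8/9.8 = 0.4898
P₀ = (1-ρ)/(1-ρ^(K+1)) = (1-0.4898)/(1-0.4898^5) = 0.5102/0.9718 = 0.5250
P_K = P₀×ρ^K = 0.52500 × 0.4898^4 = 0.52500 × 0.057554 = 0.03022
λ_eff = λ(1-P_K) = 4.8 × (1 - 0.030215) = 4.8 × 0.9698 = 4.6550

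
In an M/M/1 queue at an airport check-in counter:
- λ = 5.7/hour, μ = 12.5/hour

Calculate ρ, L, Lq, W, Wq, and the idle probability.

Step 1: ρ = λ/μ = 5.7/12.5 = 0.4560
Step 2: L = λ/(μ-λ) = 5.7/6.80 = 0.8382
Step 3: Lq = λ²/(μ(μ-λ)) = 32.49/(12.5×6.80) = 0.3822
Step 4: W = 1/(μ-λ) = 1/6.80 = 0.14706
Step 5: Wq = λ/(μ(μ-λ)) = 5.7/(12.5×6.80) = 0.06706
Step 6: P(0) = 1-ρ = 0.5440
Verify: L = λW = 5.7×0.14706 = 0.8382 ✔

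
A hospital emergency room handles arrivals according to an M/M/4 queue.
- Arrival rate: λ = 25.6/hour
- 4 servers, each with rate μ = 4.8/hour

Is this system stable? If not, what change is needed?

Stability requires ρ = λ/(cμ) < 1
ρ = 25.6/(4 × 4.8) = 25.6/19.20 = 1.3333
Since 1.3333 ≥ 1, the system is UNSTABLE.
Need c > λ/μ = 25.6/4.8 = 5.33.
Minimum servers needed: c = 6.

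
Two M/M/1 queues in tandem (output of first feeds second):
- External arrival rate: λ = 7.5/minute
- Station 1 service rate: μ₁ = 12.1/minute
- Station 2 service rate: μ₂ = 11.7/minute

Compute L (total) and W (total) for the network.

By Jackson's theorem, each station behaves as independent M/M/1.
Station 1: ρ₁ = 7.5/12.1 = 0.6198, L₁ = ρ₁/(1-ρ₁) = λ/(μ₁-λ) = 7.5/4.60 = 1.6304
Station 2: ρ₂ = 7.5/11.7 = 0.6410, L₂ = ρ₂/(1-ρ₂) = λ/(μ₂-λ) = 7.5/4.20 = 1.7857
Total: L = L₁ + L₂ = 1.6304 + 1.7857 = 3.4161
W = L/λ = 3.4161/7.5 = 0.4555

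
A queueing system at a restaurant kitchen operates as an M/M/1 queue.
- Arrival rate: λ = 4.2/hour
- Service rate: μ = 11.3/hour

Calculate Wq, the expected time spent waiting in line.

First, compute utilization: ρ = λ/μ = 4.2/11.3 = 0.3717
For M/M/1: Wq = λ/(μ(μ-λ))
Wq = 4.2/(11.3 × (11.3-4.2))
Wq = 4.2/(11.3 × 7.10)
Wq = 0.05235 hours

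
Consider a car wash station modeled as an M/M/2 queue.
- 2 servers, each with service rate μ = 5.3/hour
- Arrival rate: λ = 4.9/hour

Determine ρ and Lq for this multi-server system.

Traffic intensity: ρ = λ/(cμ) = 4.9/(2×5.3) = 0.4623
Since ρ = 0.4623 < 1, system is stable.
Offered load a = λ/μ = cρ = 4.9/5.3 = 0.9245
P₀ = [ Σₙ₌₀^1 aⁿ/n! + a^2/(2!(1-ρ)) ]⁻¹
Σ = a^0/0! + a^1/1! = 1.0000 + 0.9245 = 1.9245
a^2/(2!(1-ρ)) = 0.85475/(2 × 0.53774) = 0.7948
P₀ = 1/(1.9245 + 0.7948) = 0.3677
Lq = P₀·a^2·ρ / (2!(1-ρ)²) = 0.3677 × 0.8548 × 0.4623 / (2 × 0.2892) = 0.2512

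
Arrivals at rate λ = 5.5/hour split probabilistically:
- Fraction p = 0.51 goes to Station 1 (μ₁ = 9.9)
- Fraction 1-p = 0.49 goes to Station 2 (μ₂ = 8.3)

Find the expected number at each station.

Effective rates: λ₁ = 5.5×0.51 = 2.805, λ₂ = 5.5×0.49 = 2.695
Station 1: ρ₁ = 2.805/9.9 = 0.2833, L₁ = ρ₁/(1-ρ₁) = 0.2833/(1-0.2833) = 0.3953
Station 2: ρ₂ = 2.695/8.3 = 0.3247, L₂ = ρ₂/(1-ρ₂) = 0.3247/(1-0.3247) = 0.4808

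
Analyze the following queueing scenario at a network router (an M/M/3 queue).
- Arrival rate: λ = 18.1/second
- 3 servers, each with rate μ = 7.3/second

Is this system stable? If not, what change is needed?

Stability requires ρ = λ/(cμ) < 1
ρ = 18.1/(3 × 7.3) = 18.1/21.90 = 0.8265
Since 0.8265 < 1, the system is STABLE.
The servers are busy 82.65% of the time.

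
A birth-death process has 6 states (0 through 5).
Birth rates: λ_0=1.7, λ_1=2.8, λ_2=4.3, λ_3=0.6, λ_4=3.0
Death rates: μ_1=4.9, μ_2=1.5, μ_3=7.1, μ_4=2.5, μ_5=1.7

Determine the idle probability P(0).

Ratios P(n)/P(0) = (λ₀···λₙ₋₁)/(μ₁···μₙ):
P(1)/P(0) = (1.7)/(4.9) = 0.34694
P(2)/P(0) = (1.7×2.8)/(4.9×1.5) = 0.64762
P(3)/P(0) = (1.7×2.8×4.3)/(4.9×1.5×7.1) = 0.39222
P(4)/P(0) = (1.7×2.8×4.3×0.6)/(4.9×1.5×7.1×2.5) = 0.094133
P(5)/P(0) = (1.7×2.8×4.3×0.6×3.0)/(4.9×1.5×7.1×2.5×1.7) = 0.16612

Normalization: ∑ P(n) = 1
P(0) × (1.0000 + 0.34694 + 0.64762 + 0.39222 + 0.094133 + 0.16612) = 1
P(0) × 2.6470 = 1
P(0) = 1/2.6470 = 0.3778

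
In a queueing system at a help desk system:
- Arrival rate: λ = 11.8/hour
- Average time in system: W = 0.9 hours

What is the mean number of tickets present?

Little's Law: L = λW
L = 11.8 × 0.9 = 10.6200 tickets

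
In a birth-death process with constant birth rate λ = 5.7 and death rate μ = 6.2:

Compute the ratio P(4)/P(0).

For constant rates: P(n)/P(0) = (λ/μ)^n
P(4)/P(0) = (5.7/6.2)^4 = 0.91935^4 = 0.7144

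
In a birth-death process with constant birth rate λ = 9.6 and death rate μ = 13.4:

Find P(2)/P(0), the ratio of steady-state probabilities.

For constant rates: P(n)/P(0) = (λ/μ)^n
P(2)/P(0) = (9.6/13.4)^2 = 0.71642^2 = 0.5133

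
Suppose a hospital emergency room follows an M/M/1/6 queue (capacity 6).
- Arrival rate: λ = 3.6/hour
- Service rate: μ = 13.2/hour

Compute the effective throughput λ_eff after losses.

ρ = λ/μ = 3.6/13.2 = 0.27273
P₀ = (1-ρ)/(1-ρ^(K+1)) = (1-0.27273)/(1-0.27273^7) = 0.7273/0.9999 = 0.7274
P_K = P₀×ρ^K = 0.7274 × 0.27273^6 = 0.7274 × 0.0004115 = 0.0002993
λ_eff = λ(1-P_K) = 3.6 × (1 - 0.0002993) = 3.6 × 0.9997 = 3.5989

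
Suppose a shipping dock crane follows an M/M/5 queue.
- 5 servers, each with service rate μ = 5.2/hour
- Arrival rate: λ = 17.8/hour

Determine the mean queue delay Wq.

Traffic intensity: ρ = λ/(cμ) = 17.8/(5×5.2) = 0.6846
Since ρ = 0.6846 < 1, system is stable.
Offered load a = λ/μ = cρ = 17.8/5.2 = 3.4231
P₀ = [ Σₙ₌₀^4 aⁿ/n! + a^5/(5!(1-ρ)) ]⁻¹
Σ = a^0/0! + a^1/1! + a^2/2! + a^3/3! + a^4/4! = 1.000000 + 3.423077 + 5.858728 + 6.684959 + 5.720782 = 22.6875
a^5/(5!(1-ρ)) = 469.9842/(120 × 0.315385) = 12.4183
P₀ = 1/(22.6875 + 12.4183) = 0.02849
Lq = P₀·a^5·ρ / (5!(1-ρ)²) = 0.028485 × 469.9842 × 0.68462 / (120 × 0.099467) = 0.7679
Wq = Lq/λ = 0.7679/17.8 = 0.04314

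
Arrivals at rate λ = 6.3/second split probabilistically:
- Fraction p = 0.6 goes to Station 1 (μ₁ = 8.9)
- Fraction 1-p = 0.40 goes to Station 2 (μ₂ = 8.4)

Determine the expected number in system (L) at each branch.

Effective rates: λ₁ = 6.3×0.6 = 3.78, λ₂ = 6.3×0.40 = 2.52
Station 1: ρ₁ = 3.78/8.9 = 0.42472, L₁ = ρ₁/(1-ρ₁) = 0.42472/(1-0.42472) = 0.7383
Station 2: ρ₂ = 2.52/8.4 = 0.3000, L₂ = ρ₂/(1-ρ₂) = 0.3000/(1-0.3000) = 0.4286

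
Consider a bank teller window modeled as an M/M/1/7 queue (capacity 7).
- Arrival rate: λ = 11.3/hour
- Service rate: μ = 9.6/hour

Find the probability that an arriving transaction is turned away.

ρ = λ/μ = 11.3/9.6 = 1.17708
P₀ = (1-ρ)/(1-ρ^(K+1)) = (1-1.17708)/(1-1.17708^8) = -0.17708/-2.6851 = 0.06595
P_K = P₀×ρ^K = 0.06595 × 1.17708^7 = 0.06595 × 3.1307 = 0.2065
Blocking probability = 20.65%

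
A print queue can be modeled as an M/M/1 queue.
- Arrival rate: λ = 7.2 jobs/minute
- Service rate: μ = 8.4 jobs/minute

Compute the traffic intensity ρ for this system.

Server utilization: ρ = λ/μ
ρ = 7.2/8.4 = 0.8571
The server is busy 85.71% of the time.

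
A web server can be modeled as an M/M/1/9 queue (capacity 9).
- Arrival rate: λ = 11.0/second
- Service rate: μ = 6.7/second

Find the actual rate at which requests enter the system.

ρ = λ/μ = 11.0/6.7 = 1.64179
P₀ = (1-ρ)/(1-ρ^(K+1)) = (1-1.64179)/(1-1.64179^10) = -0.6418/-141.2906 = 0.004542
P_K = P₀×ρ^K = 0.0045423 × 1.64179^9 = 0.0045423 × 86.6679 = 0.3937
λ_eff = λ(1-P_K) = 11.0 × (1 - 0.393676) = 11.0 × 0.606324 = 6.6696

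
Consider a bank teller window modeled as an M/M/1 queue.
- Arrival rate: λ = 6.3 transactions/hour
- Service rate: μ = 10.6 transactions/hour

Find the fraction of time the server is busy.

Server utilization: ρ = λ/μ
ρ = 6.3/10.6 = 0.5943
The server is busy 59.43% of the time.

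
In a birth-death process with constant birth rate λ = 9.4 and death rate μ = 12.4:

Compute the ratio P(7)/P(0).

For constant rates: P(n)/P(0) = (λ/μ)^n
P(7)/P(0) = (9.4/12.4)^7 = 0.7581^7 = 0.1439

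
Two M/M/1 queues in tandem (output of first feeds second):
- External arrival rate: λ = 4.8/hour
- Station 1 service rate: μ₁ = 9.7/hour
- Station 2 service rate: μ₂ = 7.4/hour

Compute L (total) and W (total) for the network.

By Jackson's theorem, each station behaves as independent M/M/1.
Station 1: ρ₁ = 4.8/9.7 = 0.4948, L₁ = ρ₁/(1-ρ₁) = λ/(μ₁-λ) = 4.8/4.90 = 0.979592
Station 2: ρ₂ = 4.8/7.4 = 0.6486, L₂ = ρ₂/(1-ρ₂) = λ/(μ₂-λ) = 4.8/2.60 = 1.84615
Total: L = L₁ + L₂ = 0.979592 + 1.84615 = 2.8257
W = L/λ = 2.8257/4.8 = 0.5887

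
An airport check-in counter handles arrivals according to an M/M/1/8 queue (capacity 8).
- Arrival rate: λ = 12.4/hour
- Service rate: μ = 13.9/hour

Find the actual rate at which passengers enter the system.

ρ = λ/μ = 12.4/13.9 = 0.89209
P₀ = (1-ρ)/(1-ρ^(K+1)) = (1-0.89209)/(1-0.89209^9) = 0.1079/0.6422 = 0.1680
P_K = P₀×ρ^K = 0.16804 × 0.89209^8 = 0.16804 × 0.40112 = 0.06740
λ_eff = λ(1-P_K) = 12.4 × (1 - 0.06740) = 12.4 × 0.9326 = 11.5642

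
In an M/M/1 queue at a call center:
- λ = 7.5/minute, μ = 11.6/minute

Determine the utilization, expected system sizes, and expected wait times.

Step 1: ρ = λ/μ = 7.5/11.6 = 0.6466
Step 2: L = λ/(μ-λ) = 7.5/4.10 = 1.8293
Step 3: Lq = λ²/(μ(μ-λ)) = 56.25/(11.6×4.10) = 1.1827
Step 4: W = 1/(μ-λ) = 1/4.10 = 0.2439
Step 5: Wq = λ/(μ(μ-λ)) = 7.5/(11.6×4.10) = 0.1577
Step 6: P(0) = 1-ρ = 0.3534
Verify: L = λW = 7.5×0.2439 = 1.8293 ✔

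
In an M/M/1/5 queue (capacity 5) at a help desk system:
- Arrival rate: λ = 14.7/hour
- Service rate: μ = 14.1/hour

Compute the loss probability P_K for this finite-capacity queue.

ρ = λ/μ = 14.7/14.1 = 1.04255
P₀ = (1-ρ)/(1-ρ^(K+1)) = (1-1.04255)/(1-1.04255^6) = -0.04255/-0.2840 = 0.1498
P_K = P₀×ρ^K = 0.1498 × 1.04255^5 = 0.1498 × 1.2316 = 0.1845
Blocking probability = 18.45%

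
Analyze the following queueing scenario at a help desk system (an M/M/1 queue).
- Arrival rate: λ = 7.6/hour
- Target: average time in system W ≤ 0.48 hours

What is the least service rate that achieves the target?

For M/M/1: W = 1/(μ-λ)
Need W ≤ 0.48, so 1/(μ-λ) ≤ 0.48
μ - λ ≥ 1/0.48 = 2.0833
μ ≥ 7.6 + 2.0833 = 9.6833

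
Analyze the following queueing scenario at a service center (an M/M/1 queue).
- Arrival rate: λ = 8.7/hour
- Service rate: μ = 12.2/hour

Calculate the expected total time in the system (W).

First, compute utilization: ρ = λ/μ = 8.7/12.2 = 0.7131
For M/M/1: W = 1/(μ-λ)
W = 1/(12.2-8.7) = 1/3.50
W = 0.2857 hours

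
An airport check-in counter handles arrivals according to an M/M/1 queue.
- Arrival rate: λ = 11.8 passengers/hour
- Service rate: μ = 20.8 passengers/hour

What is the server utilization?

Server utilization: ρ = λ/μ
ρ = 11.8/20.8 = 0.5673
The server is busy 56.73% of the time.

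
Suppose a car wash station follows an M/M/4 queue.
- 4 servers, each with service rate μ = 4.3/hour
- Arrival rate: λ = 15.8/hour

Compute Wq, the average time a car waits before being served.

Traffic intensity: ρ = λ/(cμ) = 15.8/(4×4.3) = 0.9186
Since ρ = 0.9186 < 1, system is stable.
Offered load a = λ/μ = cρ = 15.8/4.3 = 3.6744
P₀ = [ Σₙ₌₀^3 aⁿ/n! + a^4/(4!(1-ρ)) ]⁻¹
Σ = a^0/0! + a^1/1! + a^2/2! + a^3/3! = 1.0000 + 3.6744 + 6.7507 + 8.2683 = 19.6934
a^4/(4!(1-ρ)) = 182.2865/(24 × 0.08139535) = 93.3133
P₀ = 1/(19.6934 + 93.3133) = 0.008849
Lq = P₀·a^4·ρ / (4!(1-ρ)²) = 0.00884903 × 182.2865 × 0.918605 / (24 × 0.00662520) = 9.3190
Wq = Lq/λ = 9.3190/15.8 = 0.5898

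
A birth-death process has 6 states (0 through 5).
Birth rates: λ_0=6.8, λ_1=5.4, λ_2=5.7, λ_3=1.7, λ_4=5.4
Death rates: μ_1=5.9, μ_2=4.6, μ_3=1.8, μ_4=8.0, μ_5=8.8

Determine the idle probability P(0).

Ratios P(n)/P(0) = (λ₀···λₙ₋₁)/(μ₁···μₙ):
P(1)/P(0) = (6.8)/(5.9) = 1.1525
P(2)/P(0) = (6.8×5.4)/(5.9×4.6) = 1.3530
P(3)/P(0) = (6.8×5.4×5.7)/(5.9×4.6×1.8) = 4.2845
P(4)/P(0) = (6.8×5.4×5.7×1.7)/(5.9×4.6×1.8×8.0) = 0.9104
P(5)/P(0) = (6.8×5.4×5.7×1.7×5.4)/(5.9×4.6×1.8×8.0×8.8) = 0.5587

Normalization: ∑ P(n) = 1
P(0) × (1.0000 + 1.1525 + 1.3530 + 4.2845 + 0.9104 + 0.5587) = 1
P(0) × 9.2591 = 1
P(0) = 1/9.2591 = 0.1080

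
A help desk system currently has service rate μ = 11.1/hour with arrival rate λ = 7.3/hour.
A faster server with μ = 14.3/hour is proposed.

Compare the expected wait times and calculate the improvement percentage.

System 1: ρ₁ = 7.3/11.1 = 0.6577, W₁ = 1/(11.1-7.3) = 0.2632
System 2: ρ₂ = 7.3/14.3 = 0.5105, W₂ = 1/(14.3-7.3) = 0.1429
Improvement: (W₁-W₂)/W₁ = (0.2632-0.1429)/0.2632 = 45.71%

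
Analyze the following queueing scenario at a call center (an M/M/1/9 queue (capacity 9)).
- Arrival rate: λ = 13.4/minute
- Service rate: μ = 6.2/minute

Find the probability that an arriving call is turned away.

ρ = λ/μ = 13.4/6.2 = 2.1613
P₀ = (1-ρ)/(1-ρ^(K+1)) = (1-2.1613)/(1-2.1613^10) = -1.1613/-2223.0807 = 0.0005224
P_K = P₀×ρ^K = 0.0005224 × 2.1613^9 = 0.0005224 × 1029.0476 = 0.5376
Blocking probability = 53.76%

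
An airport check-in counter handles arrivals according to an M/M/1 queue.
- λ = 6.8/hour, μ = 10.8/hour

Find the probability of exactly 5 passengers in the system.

ρ = λ/μ = 6.8/10.8 = 0.62963
P(n) = (1-ρ)ρⁿ
P(5) = (1-0.62963) × 0.62963^5
P(5) = 0.3704 × 0.09895
P(5) = 0.03665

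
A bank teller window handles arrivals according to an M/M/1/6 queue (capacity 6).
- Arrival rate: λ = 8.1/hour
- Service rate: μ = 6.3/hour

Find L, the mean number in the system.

ρ = λ/μ = 8.1/6.3 = 1.28571
P₀ = (1-ρ)/(1-ρ^(K+1)) = (1-1.28571)/(1-1.28571^7) = -0.2857/-4.8077 = 0.05943
P_K = P₀×ρ^K = 0.059428 × 1.28571^6 = 0.059428 × 4.5171 = 0.2684
L = ρ[1 - (K+1)ρ^K + Kρ^(K+1)] / [(1-ρ)(1-ρ^(K+1))]
L = 1.28571 × (1 - 7×4.5171 + 6×5.8077) / ((1 - 1.28571) × (1 - 5.8077)) = 3.9560 transactions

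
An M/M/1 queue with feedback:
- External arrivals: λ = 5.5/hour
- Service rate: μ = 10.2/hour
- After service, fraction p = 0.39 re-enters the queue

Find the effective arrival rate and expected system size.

Effective arrival rate: λ_eff = λ/(1-p) = 5.5/(1-0.39) = 5.5/0.61 = 9.0164
ρ = λ_eff/μ = 9.0164/10.2 = 0.88396
L = ρ/(1-ρ) = 0.88396/(1-0.88396) = 7.6177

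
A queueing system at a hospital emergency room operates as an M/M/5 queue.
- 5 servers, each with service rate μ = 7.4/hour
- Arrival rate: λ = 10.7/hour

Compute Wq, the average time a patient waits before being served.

Traffic intensity: ρ = λ/(cμ) = 10.7/(5×7.4) = 0.2892
Since ρ = 0.2892 < 1, system is stable.
Offered load a = λ/μ = cρ = 10.7/7.4 = 1.4459
P₀ = [ Σₙ₌₀^4 aⁿ/n! + a^5/(5!(1-ρ)) ]⁻¹
Σ = a^0/0! + a^1/1! + a^2/2! + a^3/3! + a^4/4! = 1.0000 + 1.4459 + 1.0454 + 0.5039 + 0.1821 = 4.1773
a^5/(5!(1-ρ)) = 6.3206/(120 × 0.7108) = 0.07410
P₀ = 1/(4.1773 + 0.07410) = 0.2352
Lq = P₀·a^5·ρ / (5!(1-ρ)²) = 0.23522 × 6.3206 × 0.28919 / (120 × 0.50525) = 0.007091
Wq = Lq/λ = 0.007091/10.7 = 0.0006627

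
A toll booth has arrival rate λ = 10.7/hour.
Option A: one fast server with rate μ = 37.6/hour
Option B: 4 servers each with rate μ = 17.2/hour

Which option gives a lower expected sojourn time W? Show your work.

Option A: single server μ = 37.6 (M/M/1)
  ρ_A = 10.7/37.6 = 0.2846
  W_A = 1/(μ-λ) = 1/(37.6-10.7) = 1/26.90 = 0.03717

Option B: 4 servers μ = 17.2 (M/M/4)
  ρ_B = λ/(cμ) = 10.7/(4×17.2) = 0.1555
  Offered load a = λ/μ = cρ = 10.7/17.2 = 0.6221
  P₀ = [ Σₙ₌₀^3 aⁿ/n! + a^4/(4!(1-ρ)) ]⁻¹
  Σ = a^0/0! + a^1/1! + a^2/2! + a^3/3! = 1.0000 + 0.6221 + 0.1935 + 0.04012 = 1.8557
  a^4/(4!(1-ρ)) = 0.14977/(24 × 0.84448) = 0.007390
  P₀ = 1/(1.8557 + 0.007390) = 0.5367
  Lq = P₀·a^4·ρ / (4!(1-ρ)²) = 0.5367 × 0.1498 × 0.1555 / (24 × 0.7131) = 0.0007305
  Wq_B = Lq/λ = 0.0007305/10.7 = 0.00006827
  W_B = Wq_B + 1/μ = 0.00006827 + 0.05814 = 0.05821

Since W_A = 0.03717 < W_B = 0.05821, Option A (single fast server) has the shorter time in system.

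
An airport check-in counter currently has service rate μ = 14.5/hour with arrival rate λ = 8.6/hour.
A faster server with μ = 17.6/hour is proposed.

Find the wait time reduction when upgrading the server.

System 1: ρ₁ = 8.6/14.5 = 0.5931, W₁ = 1/(14.5-8.6) = 0.16949
System 2: ρ₂ = 8.6/17.6 = 0.4886, W₂ = 1/(17.6-8.6) = 0.11111
Improvement: (W₁-W₂)/W₁ = (0.16949-0.11111)/0.16949 = 34.44%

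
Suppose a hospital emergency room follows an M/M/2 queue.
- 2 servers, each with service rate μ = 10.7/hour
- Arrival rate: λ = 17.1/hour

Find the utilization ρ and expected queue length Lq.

Traffic intensity: ρ = λ/(cμ) = 17.1/(2×10.7) = 0.7991
Since ρ = 0.7991 < 1, system is stable.
Offered load a = λ/μ = cρ = 17.1/10.7 = 1.5981
P₀ = [ Σₙ₌₀^1 aⁿ/n! + a^2/(2!(1-ρ)) ]⁻¹
Σ = a^0/0! + a^1/1! = 1.0000 + 1.5981 = 2.5981
a^2/(2!(1-ρ)) = 2.5540/(2 × 0.20093) = 6.3554
P₀ = 1/(2.5981 + 6.3554) = 0.1117
Lq = P₀·a^2·ρ / (2!(1-ρ)²) = 0.11169 × 2.5540 × 0.79907 / (2 × 0.040375) = 2.8228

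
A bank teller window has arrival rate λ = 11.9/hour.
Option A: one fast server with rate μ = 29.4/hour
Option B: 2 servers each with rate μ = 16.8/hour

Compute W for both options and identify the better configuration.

Option A: single server μ = 29.4 (M/M/1)
  ρ_A = 11.9/29.4 = 0.4048
  W_A = 1/(μ-λ) = 1/(29.4-11.9) = 1/17.50 = 0.05714

Option B: 2 servers μ = 16.8 (M/M/2)
  ρ_B = λ/(cμ) = 11.9/(2×16.8) = 0.3542
  Offered load a = λ/μ = cρ = 11.9/16.8 = 0.7083
  P₀ = [ Σₙ₌₀^1 aⁿ/n! + a^2/(2!(1-ρ)) ]⁻¹
  Σ = a^0/0! + a^1/1! = 1.0000 + 0.7083 = 1.7083
  a^2/(2!(1-ρ)) = 0.5017/(2 × 0.6458) = 0.3884
  P₀ = 1/(1.7083 + 0.3884) = 0.4769
  Lq = P₀·a^2·ρ / (2!(1-ρ)²) = 0.4769 × 0.5017 × 0.3542 / (2 × 0.4171) = 0.1016
  Wq_B = Lq/λ = 0.10159/11.9 = 0.008537
  W_B = Wq_B + 1/μ = 0.008537 + 0.05952 = 0.06806

Since W_A = 0.05714 < W_B = 0.06806, Option A (single fast server) has the shorter time in system.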